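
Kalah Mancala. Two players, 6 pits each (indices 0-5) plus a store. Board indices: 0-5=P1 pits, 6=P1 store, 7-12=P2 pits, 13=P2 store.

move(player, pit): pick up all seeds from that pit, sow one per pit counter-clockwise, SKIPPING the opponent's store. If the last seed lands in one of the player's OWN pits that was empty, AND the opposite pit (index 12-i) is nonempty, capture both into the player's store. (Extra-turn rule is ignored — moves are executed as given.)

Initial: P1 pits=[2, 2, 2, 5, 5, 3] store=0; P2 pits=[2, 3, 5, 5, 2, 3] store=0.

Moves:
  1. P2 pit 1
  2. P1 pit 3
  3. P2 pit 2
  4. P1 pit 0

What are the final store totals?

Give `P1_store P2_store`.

Move 1: P2 pit1 -> P1=[2,2,2,5,5,3](0) P2=[2,0,6,6,3,3](0)
Move 2: P1 pit3 -> P1=[2,2,2,0,6,4](1) P2=[3,1,6,6,3,3](0)
Move 3: P2 pit2 -> P1=[3,3,2,0,6,4](1) P2=[3,1,0,7,4,4](1)
Move 4: P1 pit0 -> P1=[0,4,3,1,6,4](1) P2=[3,1,0,7,4,4](1)

Answer: 1 1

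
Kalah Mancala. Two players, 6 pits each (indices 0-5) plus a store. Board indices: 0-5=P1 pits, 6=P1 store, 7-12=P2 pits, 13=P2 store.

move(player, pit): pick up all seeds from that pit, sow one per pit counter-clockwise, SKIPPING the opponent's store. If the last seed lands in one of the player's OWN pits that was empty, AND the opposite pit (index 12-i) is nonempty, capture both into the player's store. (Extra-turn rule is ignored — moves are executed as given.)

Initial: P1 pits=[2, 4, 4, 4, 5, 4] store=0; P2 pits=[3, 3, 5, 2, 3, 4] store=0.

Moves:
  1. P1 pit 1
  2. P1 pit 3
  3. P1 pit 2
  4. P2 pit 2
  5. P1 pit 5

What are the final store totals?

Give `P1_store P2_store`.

Move 1: P1 pit1 -> P1=[2,0,5,5,6,5](0) P2=[3,3,5,2,3,4](0)
Move 2: P1 pit3 -> P1=[2,0,5,0,7,6](1) P2=[4,4,5,2,3,4](0)
Move 3: P1 pit2 -> P1=[2,0,0,1,8,7](2) P2=[5,4,5,2,3,4](0)
Move 4: P2 pit2 -> P1=[3,0,0,1,8,7](2) P2=[5,4,0,3,4,5](1)
Move 5: P1 pit5 -> P1=[3,0,0,1,8,0](3) P2=[6,5,1,4,5,6](1)

Answer: 3 1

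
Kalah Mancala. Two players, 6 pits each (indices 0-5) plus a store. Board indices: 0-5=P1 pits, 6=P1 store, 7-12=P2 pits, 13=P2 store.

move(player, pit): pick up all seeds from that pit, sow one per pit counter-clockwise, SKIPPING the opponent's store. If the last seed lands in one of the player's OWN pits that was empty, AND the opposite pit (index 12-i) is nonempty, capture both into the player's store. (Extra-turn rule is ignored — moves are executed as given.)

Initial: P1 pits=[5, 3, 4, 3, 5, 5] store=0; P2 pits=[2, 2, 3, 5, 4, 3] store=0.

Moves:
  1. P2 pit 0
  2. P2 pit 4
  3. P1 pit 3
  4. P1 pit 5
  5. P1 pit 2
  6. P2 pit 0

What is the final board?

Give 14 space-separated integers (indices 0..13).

Answer: 6 4 0 1 7 1 3 0 5 5 6 1 4 1

Derivation:
Move 1: P2 pit0 -> P1=[5,3,4,3,5,5](0) P2=[0,3,4,5,4,3](0)
Move 2: P2 pit4 -> P1=[6,4,4,3,5,5](0) P2=[0,3,4,5,0,4](1)
Move 3: P1 pit3 -> P1=[6,4,4,0,6,6](1) P2=[0,3,4,5,0,4](1)
Move 4: P1 pit5 -> P1=[6,4,4,0,6,0](2) P2=[1,4,5,6,1,4](1)
Move 5: P1 pit2 -> P1=[6,4,0,1,7,1](3) P2=[1,4,5,6,1,4](1)
Move 6: P2 pit0 -> P1=[6,4,0,1,7,1](3) P2=[0,5,5,6,1,4](1)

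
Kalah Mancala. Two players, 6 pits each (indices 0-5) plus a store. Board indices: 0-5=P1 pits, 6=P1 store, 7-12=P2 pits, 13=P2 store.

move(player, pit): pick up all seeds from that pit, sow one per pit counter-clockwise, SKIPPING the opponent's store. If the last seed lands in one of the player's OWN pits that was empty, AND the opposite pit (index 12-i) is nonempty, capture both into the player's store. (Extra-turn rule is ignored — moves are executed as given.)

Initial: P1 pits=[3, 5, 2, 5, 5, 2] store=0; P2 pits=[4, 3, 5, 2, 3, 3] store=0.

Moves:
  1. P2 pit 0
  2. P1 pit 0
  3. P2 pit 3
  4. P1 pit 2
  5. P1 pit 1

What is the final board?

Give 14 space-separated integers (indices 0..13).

Answer: 0 0 1 8 7 4 1 1 4 6 0 5 4 1

Derivation:
Move 1: P2 pit0 -> P1=[3,5,2,5,5,2](0) P2=[0,4,6,3,4,3](0)
Move 2: P1 pit0 -> P1=[0,6,3,6,5,2](0) P2=[0,4,6,3,4,3](0)
Move 3: P2 pit3 -> P1=[0,6,3,6,5,2](0) P2=[0,4,6,0,5,4](1)
Move 4: P1 pit2 -> P1=[0,6,0,7,6,3](0) P2=[0,4,6,0,5,4](1)
Move 5: P1 pit1 -> P1=[0,0,1,8,7,4](1) P2=[1,4,6,0,5,4](1)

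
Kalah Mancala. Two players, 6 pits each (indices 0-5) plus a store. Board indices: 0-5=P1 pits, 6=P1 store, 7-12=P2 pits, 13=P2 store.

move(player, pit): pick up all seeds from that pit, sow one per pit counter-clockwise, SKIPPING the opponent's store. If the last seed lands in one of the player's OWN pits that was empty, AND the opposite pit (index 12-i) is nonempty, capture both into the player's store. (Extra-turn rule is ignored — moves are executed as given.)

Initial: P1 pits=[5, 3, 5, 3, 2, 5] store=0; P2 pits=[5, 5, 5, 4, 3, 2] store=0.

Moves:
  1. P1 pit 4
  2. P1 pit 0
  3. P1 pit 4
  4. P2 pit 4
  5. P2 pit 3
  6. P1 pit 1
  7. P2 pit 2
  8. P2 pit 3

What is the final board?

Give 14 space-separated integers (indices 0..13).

Answer: 3 0 7 5 1 9 1 5 5 0 0 3 5 3

Derivation:
Move 1: P1 pit4 -> P1=[5,3,5,3,0,6](1) P2=[5,5,5,4,3,2](0)
Move 2: P1 pit0 -> P1=[0,4,6,4,1,7](1) P2=[5,5,5,4,3,2](0)
Move 3: P1 pit4 -> P1=[0,4,6,4,0,8](1) P2=[5,5,5,4,3,2](0)
Move 4: P2 pit4 -> P1=[1,4,6,4,0,8](1) P2=[5,5,5,4,0,3](1)
Move 5: P2 pit3 -> P1=[2,4,6,4,0,8](1) P2=[5,5,5,0,1,4](2)
Move 6: P1 pit1 -> P1=[2,0,7,5,1,9](1) P2=[5,5,5,0,1,4](2)
Move 7: P2 pit2 -> P1=[3,0,7,5,1,9](1) P2=[5,5,0,1,2,5](3)
Move 8: P2 pit3 -> P1=[3,0,7,5,1,9](1) P2=[5,5,0,0,3,5](3)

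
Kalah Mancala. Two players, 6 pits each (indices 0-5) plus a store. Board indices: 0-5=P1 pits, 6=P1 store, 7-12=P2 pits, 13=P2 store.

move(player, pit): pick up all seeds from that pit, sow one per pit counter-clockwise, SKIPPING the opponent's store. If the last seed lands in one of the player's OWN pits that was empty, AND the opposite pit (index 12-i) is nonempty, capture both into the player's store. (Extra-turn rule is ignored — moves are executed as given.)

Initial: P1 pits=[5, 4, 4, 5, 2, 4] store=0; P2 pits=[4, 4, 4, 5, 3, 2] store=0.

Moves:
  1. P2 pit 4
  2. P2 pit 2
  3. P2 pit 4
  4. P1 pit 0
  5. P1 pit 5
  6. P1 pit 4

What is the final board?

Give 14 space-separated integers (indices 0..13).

Move 1: P2 pit4 -> P1=[6,4,4,5,2,4](0) P2=[4,4,4,5,0,3](1)
Move 2: P2 pit2 -> P1=[6,4,4,5,2,4](0) P2=[4,4,0,6,1,4](2)
Move 3: P2 pit4 -> P1=[6,4,4,5,2,4](0) P2=[4,4,0,6,0,5](2)
Move 4: P1 pit0 -> P1=[0,5,5,6,3,5](1) P2=[4,4,0,6,0,5](2)
Move 5: P1 pit5 -> P1=[0,5,5,6,3,0](2) P2=[5,5,1,7,0,5](2)
Move 6: P1 pit4 -> P1=[0,5,5,6,0,1](3) P2=[6,5,1,7,0,5](2)

Answer: 0 5 5 6 0 1 3 6 5 1 7 0 5 2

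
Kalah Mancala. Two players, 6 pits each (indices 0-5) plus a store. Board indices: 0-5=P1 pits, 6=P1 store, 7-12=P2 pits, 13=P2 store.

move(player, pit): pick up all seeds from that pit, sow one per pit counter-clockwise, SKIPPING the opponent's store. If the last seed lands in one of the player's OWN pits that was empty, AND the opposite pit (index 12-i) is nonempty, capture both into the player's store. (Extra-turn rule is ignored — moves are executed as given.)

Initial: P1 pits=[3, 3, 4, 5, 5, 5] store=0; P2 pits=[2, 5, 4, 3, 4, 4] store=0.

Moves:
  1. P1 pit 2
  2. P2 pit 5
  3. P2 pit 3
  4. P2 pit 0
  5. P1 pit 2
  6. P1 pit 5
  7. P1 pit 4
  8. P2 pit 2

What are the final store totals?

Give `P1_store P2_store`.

Move 1: P1 pit2 -> P1=[3,3,0,6,6,6](1) P2=[2,5,4,3,4,4](0)
Move 2: P2 pit5 -> P1=[4,4,1,6,6,6](1) P2=[2,5,4,3,4,0](1)
Move 3: P2 pit3 -> P1=[4,4,1,6,6,6](1) P2=[2,5,4,0,5,1](2)
Move 4: P2 pit0 -> P1=[4,4,1,6,6,6](1) P2=[0,6,5,0,5,1](2)
Move 5: P1 pit2 -> P1=[4,4,0,7,6,6](1) P2=[0,6,5,0,5,1](2)
Move 6: P1 pit5 -> P1=[4,4,0,7,6,0](2) P2=[1,7,6,1,6,1](2)
Move 7: P1 pit4 -> P1=[4,4,0,7,0,1](3) P2=[2,8,7,2,6,1](2)
Move 8: P2 pit2 -> P1=[5,5,1,7,0,1](3) P2=[2,8,0,3,7,2](3)

Answer: 3 3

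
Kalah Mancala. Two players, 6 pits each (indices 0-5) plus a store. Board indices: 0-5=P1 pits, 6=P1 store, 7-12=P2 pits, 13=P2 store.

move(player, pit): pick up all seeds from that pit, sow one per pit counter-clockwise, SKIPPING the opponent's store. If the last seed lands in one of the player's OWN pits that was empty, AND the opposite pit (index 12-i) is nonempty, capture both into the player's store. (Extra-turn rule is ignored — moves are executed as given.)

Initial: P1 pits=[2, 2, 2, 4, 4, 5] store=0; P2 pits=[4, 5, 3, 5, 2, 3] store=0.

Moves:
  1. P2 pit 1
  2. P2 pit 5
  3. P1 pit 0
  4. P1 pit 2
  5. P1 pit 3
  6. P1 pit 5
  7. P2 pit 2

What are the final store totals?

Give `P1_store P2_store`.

Move 1: P2 pit1 -> P1=[2,2,2,4,4,5](0) P2=[4,0,4,6,3,4](1)
Move 2: P2 pit5 -> P1=[3,3,3,4,4,5](0) P2=[4,0,4,6,3,0](2)
Move 3: P1 pit0 -> P1=[0,4,4,5,4,5](0) P2=[4,0,4,6,3,0](2)
Move 4: P1 pit2 -> P1=[0,4,0,6,5,6](1) P2=[4,0,4,6,3,0](2)
Move 5: P1 pit3 -> P1=[0,4,0,0,6,7](2) P2=[5,1,5,6,3,0](2)
Move 6: P1 pit5 -> P1=[0,4,0,0,6,0](3) P2=[6,2,6,7,4,1](2)
Move 7: P2 pit2 -> P1=[1,5,0,0,6,0](3) P2=[6,2,0,8,5,2](3)

Answer: 3 3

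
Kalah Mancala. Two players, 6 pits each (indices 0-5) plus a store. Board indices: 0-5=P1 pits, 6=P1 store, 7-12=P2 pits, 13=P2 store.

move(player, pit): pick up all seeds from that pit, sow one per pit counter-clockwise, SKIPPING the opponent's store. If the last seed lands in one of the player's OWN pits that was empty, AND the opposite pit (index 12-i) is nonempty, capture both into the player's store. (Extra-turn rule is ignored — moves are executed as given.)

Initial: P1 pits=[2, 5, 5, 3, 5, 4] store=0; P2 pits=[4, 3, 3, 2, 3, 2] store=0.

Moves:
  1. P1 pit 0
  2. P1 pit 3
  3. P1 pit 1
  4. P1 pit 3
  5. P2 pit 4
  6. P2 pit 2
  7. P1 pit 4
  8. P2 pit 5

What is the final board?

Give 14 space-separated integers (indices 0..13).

Move 1: P1 pit0 -> P1=[0,6,6,3,5,4](0) P2=[4,3,3,2,3,2](0)
Move 2: P1 pit3 -> P1=[0,6,6,0,6,5](1) P2=[4,3,3,2,3,2](0)
Move 3: P1 pit1 -> P1=[0,0,7,1,7,6](2) P2=[5,3,3,2,3,2](0)
Move 4: P1 pit3 -> P1=[0,0,7,0,8,6](2) P2=[5,3,3,2,3,2](0)
Move 5: P2 pit4 -> P1=[1,0,7,0,8,6](2) P2=[5,3,3,2,0,3](1)
Move 6: P2 pit2 -> P1=[1,0,7,0,8,6](2) P2=[5,3,0,3,1,4](1)
Move 7: P1 pit4 -> P1=[1,0,7,0,0,7](3) P2=[6,4,1,4,2,5](1)
Move 8: P2 pit5 -> P1=[2,1,8,1,0,7](3) P2=[6,4,1,4,2,0](2)

Answer: 2 1 8 1 0 7 3 6 4 1 4 2 0 2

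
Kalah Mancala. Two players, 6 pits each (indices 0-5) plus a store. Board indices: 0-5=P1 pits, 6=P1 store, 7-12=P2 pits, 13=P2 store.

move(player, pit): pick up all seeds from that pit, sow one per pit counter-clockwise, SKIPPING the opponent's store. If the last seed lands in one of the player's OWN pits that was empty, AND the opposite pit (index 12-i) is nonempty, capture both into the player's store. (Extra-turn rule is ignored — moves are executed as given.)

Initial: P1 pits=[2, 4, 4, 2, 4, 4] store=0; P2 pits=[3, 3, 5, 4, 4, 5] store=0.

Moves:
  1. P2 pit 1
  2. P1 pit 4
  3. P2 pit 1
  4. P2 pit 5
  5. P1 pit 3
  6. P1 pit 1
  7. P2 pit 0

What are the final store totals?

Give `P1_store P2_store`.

Answer: 3 1

Derivation:
Move 1: P2 pit1 -> P1=[2,4,4,2,4,4](0) P2=[3,0,6,5,5,5](0)
Move 2: P1 pit4 -> P1=[2,4,4,2,0,5](1) P2=[4,1,6,5,5,5](0)
Move 3: P2 pit1 -> P1=[2,4,4,2,0,5](1) P2=[4,0,7,5,5,5](0)
Move 4: P2 pit5 -> P1=[3,5,5,3,0,5](1) P2=[4,0,7,5,5,0](1)
Move 5: P1 pit3 -> P1=[3,5,5,0,1,6](2) P2=[4,0,7,5,5,0](1)
Move 6: P1 pit1 -> P1=[3,0,6,1,2,7](3) P2=[4,0,7,5,5,0](1)
Move 7: P2 pit0 -> P1=[3,0,6,1,2,7](3) P2=[0,1,8,6,6,0](1)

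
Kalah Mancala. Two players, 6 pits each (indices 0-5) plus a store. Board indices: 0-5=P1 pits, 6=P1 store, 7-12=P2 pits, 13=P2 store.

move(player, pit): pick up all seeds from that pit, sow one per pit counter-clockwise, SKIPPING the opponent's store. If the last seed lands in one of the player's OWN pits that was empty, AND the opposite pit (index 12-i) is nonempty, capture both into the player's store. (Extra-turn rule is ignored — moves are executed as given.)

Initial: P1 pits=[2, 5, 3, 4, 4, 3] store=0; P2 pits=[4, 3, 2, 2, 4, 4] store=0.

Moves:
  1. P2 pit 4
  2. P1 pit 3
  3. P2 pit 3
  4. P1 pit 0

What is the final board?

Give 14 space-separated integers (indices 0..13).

Answer: 0 7 4 0 5 4 4 5 3 0 0 1 6 1

Derivation:
Move 1: P2 pit4 -> P1=[3,6,3,4,4,3](0) P2=[4,3,2,2,0,5](1)
Move 2: P1 pit3 -> P1=[3,6,3,0,5,4](1) P2=[5,3,2,2,0,5](1)
Move 3: P2 pit3 -> P1=[3,6,3,0,5,4](1) P2=[5,3,2,0,1,6](1)
Move 4: P1 pit0 -> P1=[0,7,4,0,5,4](4) P2=[5,3,0,0,1,6](1)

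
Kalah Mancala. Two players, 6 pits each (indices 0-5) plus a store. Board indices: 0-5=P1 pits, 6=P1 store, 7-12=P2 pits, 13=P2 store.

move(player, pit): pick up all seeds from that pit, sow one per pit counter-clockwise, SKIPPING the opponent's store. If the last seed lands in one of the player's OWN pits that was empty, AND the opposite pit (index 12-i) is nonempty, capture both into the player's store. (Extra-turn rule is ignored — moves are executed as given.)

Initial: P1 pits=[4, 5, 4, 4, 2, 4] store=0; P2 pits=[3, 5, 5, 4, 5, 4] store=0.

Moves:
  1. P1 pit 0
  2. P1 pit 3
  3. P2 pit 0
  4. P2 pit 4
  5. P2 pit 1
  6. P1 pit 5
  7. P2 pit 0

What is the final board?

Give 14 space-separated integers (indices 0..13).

Move 1: P1 pit0 -> P1=[0,6,5,5,3,4](0) P2=[3,5,5,4,5,4](0)
Move 2: P1 pit3 -> P1=[0,6,5,0,4,5](1) P2=[4,6,5,4,5,4](0)
Move 3: P2 pit0 -> P1=[0,6,5,0,4,5](1) P2=[0,7,6,5,6,4](0)
Move 4: P2 pit4 -> P1=[1,7,6,1,4,5](1) P2=[0,7,6,5,0,5](1)
Move 5: P2 pit1 -> P1=[2,8,6,1,4,5](1) P2=[0,0,7,6,1,6](2)
Move 6: P1 pit5 -> P1=[2,8,6,1,4,0](2) P2=[1,1,8,7,1,6](2)
Move 7: P2 pit0 -> P1=[2,8,6,1,4,0](2) P2=[0,2,8,7,1,6](2)

Answer: 2 8 6 1 4 0 2 0 2 8 7 1 6 2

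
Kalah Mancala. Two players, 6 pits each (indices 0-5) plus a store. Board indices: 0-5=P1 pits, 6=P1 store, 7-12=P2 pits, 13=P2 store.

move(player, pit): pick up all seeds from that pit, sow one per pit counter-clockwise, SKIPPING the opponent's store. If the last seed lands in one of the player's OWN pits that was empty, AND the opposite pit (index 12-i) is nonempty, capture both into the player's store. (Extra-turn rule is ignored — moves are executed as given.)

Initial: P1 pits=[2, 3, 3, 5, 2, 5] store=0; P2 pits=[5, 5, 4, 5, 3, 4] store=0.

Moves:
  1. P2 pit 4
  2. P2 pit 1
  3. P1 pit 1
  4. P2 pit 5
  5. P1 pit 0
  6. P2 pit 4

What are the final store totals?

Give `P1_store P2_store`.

Answer: 0 3

Derivation:
Move 1: P2 pit4 -> P1=[3,3,3,5,2,5](0) P2=[5,5,4,5,0,5](1)
Move 2: P2 pit1 -> P1=[3,3,3,5,2,5](0) P2=[5,0,5,6,1,6](2)
Move 3: P1 pit1 -> P1=[3,0,4,6,3,5](0) P2=[5,0,5,6,1,6](2)
Move 4: P2 pit5 -> P1=[4,1,5,7,4,5](0) P2=[5,0,5,6,1,0](3)
Move 5: P1 pit0 -> P1=[0,2,6,8,5,5](0) P2=[5,0,5,6,1,0](3)
Move 6: P2 pit4 -> P1=[0,2,6,8,5,5](0) P2=[5,0,5,6,0,1](3)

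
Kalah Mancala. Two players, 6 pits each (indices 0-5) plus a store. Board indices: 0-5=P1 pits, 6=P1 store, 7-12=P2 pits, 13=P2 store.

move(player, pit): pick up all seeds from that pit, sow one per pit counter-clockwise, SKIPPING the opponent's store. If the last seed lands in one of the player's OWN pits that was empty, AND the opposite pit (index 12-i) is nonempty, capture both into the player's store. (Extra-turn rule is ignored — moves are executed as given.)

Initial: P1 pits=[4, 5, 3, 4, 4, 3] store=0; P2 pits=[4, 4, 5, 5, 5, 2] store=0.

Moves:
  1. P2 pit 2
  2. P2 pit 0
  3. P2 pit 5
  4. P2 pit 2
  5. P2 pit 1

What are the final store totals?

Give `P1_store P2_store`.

Move 1: P2 pit2 -> P1=[5,5,3,4,4,3](0) P2=[4,4,0,6,6,3](1)
Move 2: P2 pit0 -> P1=[5,5,3,4,4,3](0) P2=[0,5,1,7,7,3](1)
Move 3: P2 pit5 -> P1=[6,6,3,4,4,3](0) P2=[0,5,1,7,7,0](2)
Move 4: P2 pit2 -> P1=[6,6,3,4,4,3](0) P2=[0,5,0,8,7,0](2)
Move 5: P2 pit1 -> P1=[6,6,3,4,4,3](0) P2=[0,0,1,9,8,1](3)

Answer: 0 3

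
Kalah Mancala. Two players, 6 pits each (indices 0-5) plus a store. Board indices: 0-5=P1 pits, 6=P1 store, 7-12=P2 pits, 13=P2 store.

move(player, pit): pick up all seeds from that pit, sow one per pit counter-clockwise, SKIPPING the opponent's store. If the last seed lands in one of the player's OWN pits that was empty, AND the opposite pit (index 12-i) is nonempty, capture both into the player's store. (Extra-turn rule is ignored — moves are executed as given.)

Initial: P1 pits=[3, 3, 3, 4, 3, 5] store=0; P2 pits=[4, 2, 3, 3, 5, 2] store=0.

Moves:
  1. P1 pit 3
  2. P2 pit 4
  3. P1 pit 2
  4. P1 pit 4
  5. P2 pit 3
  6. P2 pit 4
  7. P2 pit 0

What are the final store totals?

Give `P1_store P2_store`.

Answer: 3 3

Derivation:
Move 1: P1 pit3 -> P1=[3,3,3,0,4,6](1) P2=[5,2,3,3,5,2](0)
Move 2: P2 pit4 -> P1=[4,4,4,0,4,6](1) P2=[5,2,3,3,0,3](1)
Move 3: P1 pit2 -> P1=[4,4,0,1,5,7](2) P2=[5,2,3,3,0,3](1)
Move 4: P1 pit4 -> P1=[4,4,0,1,0,8](3) P2=[6,3,4,3,0,3](1)
Move 5: P2 pit3 -> P1=[4,4,0,1,0,8](3) P2=[6,3,4,0,1,4](2)
Move 6: P2 pit4 -> P1=[4,4,0,1,0,8](3) P2=[6,3,4,0,0,5](2)
Move 7: P2 pit0 -> P1=[4,4,0,1,0,8](3) P2=[0,4,5,1,1,6](3)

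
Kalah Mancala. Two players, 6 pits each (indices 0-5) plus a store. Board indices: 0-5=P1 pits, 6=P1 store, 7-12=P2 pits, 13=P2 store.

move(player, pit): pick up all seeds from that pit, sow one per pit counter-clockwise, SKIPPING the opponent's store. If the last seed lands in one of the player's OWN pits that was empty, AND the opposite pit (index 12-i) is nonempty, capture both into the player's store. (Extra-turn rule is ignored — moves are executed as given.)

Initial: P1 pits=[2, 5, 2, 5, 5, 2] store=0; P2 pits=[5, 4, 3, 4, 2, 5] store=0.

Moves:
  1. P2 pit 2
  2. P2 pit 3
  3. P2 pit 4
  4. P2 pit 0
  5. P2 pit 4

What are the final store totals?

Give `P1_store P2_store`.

Answer: 0 2

Derivation:
Move 1: P2 pit2 -> P1=[2,5,2,5,5,2](0) P2=[5,4,0,5,3,6](0)
Move 2: P2 pit3 -> P1=[3,6,2,5,5,2](0) P2=[5,4,0,0,4,7](1)
Move 3: P2 pit4 -> P1=[4,7,2,5,5,2](0) P2=[5,4,0,0,0,8](2)
Move 4: P2 pit0 -> P1=[4,7,2,5,5,2](0) P2=[0,5,1,1,1,9](2)
Move 5: P2 pit4 -> P1=[4,7,2,5,5,2](0) P2=[0,5,1,1,0,10](2)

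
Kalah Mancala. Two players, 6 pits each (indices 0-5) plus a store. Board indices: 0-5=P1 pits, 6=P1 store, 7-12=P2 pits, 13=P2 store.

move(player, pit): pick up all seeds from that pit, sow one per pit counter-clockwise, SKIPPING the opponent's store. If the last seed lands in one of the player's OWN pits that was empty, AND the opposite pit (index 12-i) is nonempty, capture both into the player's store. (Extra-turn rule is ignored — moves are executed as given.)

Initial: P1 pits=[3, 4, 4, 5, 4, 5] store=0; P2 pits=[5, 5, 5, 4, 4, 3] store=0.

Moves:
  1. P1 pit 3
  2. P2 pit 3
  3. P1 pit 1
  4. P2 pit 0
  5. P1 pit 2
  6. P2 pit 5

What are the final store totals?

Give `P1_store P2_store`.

Move 1: P1 pit3 -> P1=[3,4,4,0,5,6](1) P2=[6,6,5,4,4,3](0)
Move 2: P2 pit3 -> P1=[4,4,4,0,5,6](1) P2=[6,6,5,0,5,4](1)
Move 3: P1 pit1 -> P1=[4,0,5,1,6,7](1) P2=[6,6,5,0,5,4](1)
Move 4: P2 pit0 -> P1=[4,0,5,1,6,7](1) P2=[0,7,6,1,6,5](2)
Move 5: P1 pit2 -> P1=[4,0,0,2,7,8](2) P2=[1,7,6,1,6,5](2)
Move 6: P2 pit5 -> P1=[5,1,1,3,7,8](2) P2=[1,7,6,1,6,0](3)

Answer: 2 3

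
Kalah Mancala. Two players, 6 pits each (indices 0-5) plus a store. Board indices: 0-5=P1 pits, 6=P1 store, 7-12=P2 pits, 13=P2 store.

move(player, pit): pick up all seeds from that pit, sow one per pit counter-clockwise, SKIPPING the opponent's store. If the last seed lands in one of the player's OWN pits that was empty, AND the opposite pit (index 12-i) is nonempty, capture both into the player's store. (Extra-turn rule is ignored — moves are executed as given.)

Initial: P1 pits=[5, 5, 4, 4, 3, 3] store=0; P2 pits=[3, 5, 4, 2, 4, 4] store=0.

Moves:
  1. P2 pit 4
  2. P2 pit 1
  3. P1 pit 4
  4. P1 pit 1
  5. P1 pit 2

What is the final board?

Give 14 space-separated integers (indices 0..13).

Move 1: P2 pit4 -> P1=[6,6,4,4,3,3](0) P2=[3,5,4,2,0,5](1)
Move 2: P2 pit1 -> P1=[6,6,4,4,3,3](0) P2=[3,0,5,3,1,6](2)
Move 3: P1 pit4 -> P1=[6,6,4,4,0,4](1) P2=[4,0,5,3,1,6](2)
Move 4: P1 pit1 -> P1=[6,0,5,5,1,5](2) P2=[5,0,5,3,1,6](2)
Move 5: P1 pit2 -> P1=[6,0,0,6,2,6](3) P2=[6,0,5,3,1,6](2)

Answer: 6 0 0 6 2 6 3 6 0 5 3 1 6 2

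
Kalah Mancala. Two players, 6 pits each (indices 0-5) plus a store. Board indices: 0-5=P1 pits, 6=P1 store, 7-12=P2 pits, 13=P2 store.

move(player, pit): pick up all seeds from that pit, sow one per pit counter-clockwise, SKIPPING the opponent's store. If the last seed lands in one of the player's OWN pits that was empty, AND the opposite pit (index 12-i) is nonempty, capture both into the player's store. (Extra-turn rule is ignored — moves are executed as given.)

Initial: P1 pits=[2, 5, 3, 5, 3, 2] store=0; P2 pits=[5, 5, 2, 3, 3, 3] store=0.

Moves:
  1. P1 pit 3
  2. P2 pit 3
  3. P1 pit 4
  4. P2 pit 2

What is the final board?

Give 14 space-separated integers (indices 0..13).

Answer: 2 5 3 0 0 4 2 7 7 0 1 5 4 1

Derivation:
Move 1: P1 pit3 -> P1=[2,5,3,0,4,3](1) P2=[6,6,2,3,3,3](0)
Move 2: P2 pit3 -> P1=[2,5,3,0,4,3](1) P2=[6,6,2,0,4,4](1)
Move 3: P1 pit4 -> P1=[2,5,3,0,0,4](2) P2=[7,7,2,0,4,4](1)
Move 4: P2 pit2 -> P1=[2,5,3,0,0,4](2) P2=[7,7,0,1,5,4](1)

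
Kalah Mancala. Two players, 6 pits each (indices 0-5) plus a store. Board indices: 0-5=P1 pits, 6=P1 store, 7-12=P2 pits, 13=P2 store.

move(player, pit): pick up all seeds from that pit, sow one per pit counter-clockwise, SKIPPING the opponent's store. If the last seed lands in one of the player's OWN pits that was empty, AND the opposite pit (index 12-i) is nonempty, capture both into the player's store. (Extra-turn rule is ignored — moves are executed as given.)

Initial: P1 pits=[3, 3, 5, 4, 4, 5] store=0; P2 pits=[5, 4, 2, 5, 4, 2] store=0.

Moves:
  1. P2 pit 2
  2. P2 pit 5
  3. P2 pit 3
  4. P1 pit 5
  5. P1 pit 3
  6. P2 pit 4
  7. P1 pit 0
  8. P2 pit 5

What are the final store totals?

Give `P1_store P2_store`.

Answer: 3 4

Derivation:
Move 1: P2 pit2 -> P1=[3,3,5,4,4,5](0) P2=[5,4,0,6,5,2](0)
Move 2: P2 pit5 -> P1=[4,3,5,4,4,5](0) P2=[5,4,0,6,5,0](1)
Move 3: P2 pit3 -> P1=[5,4,6,4,4,5](0) P2=[5,4,0,0,6,1](2)
Move 4: P1 pit5 -> P1=[5,4,6,4,4,0](1) P2=[6,5,1,1,6,1](2)
Move 5: P1 pit3 -> P1=[5,4,6,0,5,1](2) P2=[7,5,1,1,6,1](2)
Move 6: P2 pit4 -> P1=[6,5,7,1,5,1](2) P2=[7,5,1,1,0,2](3)
Move 7: P1 pit0 -> P1=[0,6,8,2,6,2](3) P2=[7,5,1,1,0,2](3)
Move 8: P2 pit5 -> P1=[1,6,8,2,6,2](3) P2=[7,5,1,1,0,0](4)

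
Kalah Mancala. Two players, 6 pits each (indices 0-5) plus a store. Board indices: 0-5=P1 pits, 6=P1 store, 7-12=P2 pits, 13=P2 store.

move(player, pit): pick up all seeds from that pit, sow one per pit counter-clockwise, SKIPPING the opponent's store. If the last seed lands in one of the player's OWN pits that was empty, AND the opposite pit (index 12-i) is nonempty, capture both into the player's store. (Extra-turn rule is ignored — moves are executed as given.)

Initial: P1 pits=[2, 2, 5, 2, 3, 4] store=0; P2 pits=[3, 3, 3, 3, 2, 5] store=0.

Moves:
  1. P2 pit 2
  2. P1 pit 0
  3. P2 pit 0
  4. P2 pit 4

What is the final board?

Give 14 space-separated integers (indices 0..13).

Answer: 1 3 6 2 3 4 0 0 4 1 5 0 7 1

Derivation:
Move 1: P2 pit2 -> P1=[2,2,5,2,3,4](0) P2=[3,3,0,4,3,6](0)
Move 2: P1 pit0 -> P1=[0,3,6,2,3,4](0) P2=[3,3,0,4,3,6](0)
Move 3: P2 pit0 -> P1=[0,3,6,2,3,4](0) P2=[0,4,1,5,3,6](0)
Move 4: P2 pit4 -> P1=[1,3,6,2,3,4](0) P2=[0,4,1,5,0,7](1)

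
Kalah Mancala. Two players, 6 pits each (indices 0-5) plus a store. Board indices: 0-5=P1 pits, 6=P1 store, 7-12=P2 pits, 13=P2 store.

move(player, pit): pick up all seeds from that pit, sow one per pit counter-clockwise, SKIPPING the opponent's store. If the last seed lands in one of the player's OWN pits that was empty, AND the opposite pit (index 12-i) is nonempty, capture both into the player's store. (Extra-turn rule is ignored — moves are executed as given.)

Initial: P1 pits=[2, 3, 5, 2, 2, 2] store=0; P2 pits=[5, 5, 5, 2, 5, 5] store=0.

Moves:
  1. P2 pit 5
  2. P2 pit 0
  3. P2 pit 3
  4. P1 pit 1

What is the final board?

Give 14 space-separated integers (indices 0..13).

Move 1: P2 pit5 -> P1=[3,4,6,3,2,2](0) P2=[5,5,5,2,5,0](1)
Move 2: P2 pit0 -> P1=[0,4,6,3,2,2](0) P2=[0,6,6,3,6,0](5)
Move 3: P2 pit3 -> P1=[0,4,6,3,2,2](0) P2=[0,6,6,0,7,1](6)
Move 4: P1 pit1 -> P1=[0,0,7,4,3,3](0) P2=[0,6,6,0,7,1](6)

Answer: 0 0 7 4 3 3 0 0 6 6 0 7 1 6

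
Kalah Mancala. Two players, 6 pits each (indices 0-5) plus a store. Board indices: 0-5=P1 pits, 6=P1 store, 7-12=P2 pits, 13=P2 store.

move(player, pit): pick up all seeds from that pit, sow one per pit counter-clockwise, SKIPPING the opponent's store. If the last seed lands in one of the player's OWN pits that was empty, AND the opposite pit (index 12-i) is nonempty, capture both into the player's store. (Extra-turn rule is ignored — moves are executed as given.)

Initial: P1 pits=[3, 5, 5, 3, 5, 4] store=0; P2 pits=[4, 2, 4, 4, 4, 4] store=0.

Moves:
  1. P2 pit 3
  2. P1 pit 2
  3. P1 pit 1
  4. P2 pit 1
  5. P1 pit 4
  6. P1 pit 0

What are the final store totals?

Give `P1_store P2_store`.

Answer: 5 3

Derivation:
Move 1: P2 pit3 -> P1=[4,5,5,3,5,4](0) P2=[4,2,4,0,5,5](1)
Move 2: P1 pit2 -> P1=[4,5,0,4,6,5](1) P2=[5,2,4,0,5,5](1)
Move 3: P1 pit1 -> P1=[4,0,1,5,7,6](2) P2=[5,2,4,0,5,5](1)
Move 4: P2 pit1 -> P1=[4,0,0,5,7,6](2) P2=[5,0,5,0,5,5](3)
Move 5: P1 pit4 -> P1=[4,0,0,5,0,7](3) P2=[6,1,6,1,6,5](3)
Move 6: P1 pit0 -> P1=[0,1,1,6,0,7](5) P2=[6,0,6,1,6,5](3)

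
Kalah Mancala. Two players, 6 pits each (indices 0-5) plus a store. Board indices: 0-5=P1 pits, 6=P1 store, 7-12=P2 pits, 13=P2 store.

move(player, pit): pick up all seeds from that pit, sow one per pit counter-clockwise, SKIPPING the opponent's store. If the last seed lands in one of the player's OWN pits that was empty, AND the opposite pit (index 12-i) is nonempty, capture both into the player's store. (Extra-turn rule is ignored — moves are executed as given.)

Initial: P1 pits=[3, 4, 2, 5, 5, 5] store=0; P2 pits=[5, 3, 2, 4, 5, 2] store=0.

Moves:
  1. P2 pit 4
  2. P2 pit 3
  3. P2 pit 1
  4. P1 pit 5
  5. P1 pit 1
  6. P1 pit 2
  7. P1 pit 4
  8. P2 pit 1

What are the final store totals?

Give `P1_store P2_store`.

Move 1: P2 pit4 -> P1=[4,5,3,5,5,5](0) P2=[5,3,2,4,0,3](1)
Move 2: P2 pit3 -> P1=[5,5,3,5,5,5](0) P2=[5,3,2,0,1,4](2)
Move 3: P2 pit1 -> P1=[5,5,3,5,5,5](0) P2=[5,0,3,1,2,4](2)
Move 4: P1 pit5 -> P1=[5,5,3,5,5,0](1) P2=[6,1,4,2,2,4](2)
Move 5: P1 pit1 -> P1=[5,0,4,6,6,1](2) P2=[6,1,4,2,2,4](2)
Move 6: P1 pit2 -> P1=[5,0,0,7,7,2](3) P2=[6,1,4,2,2,4](2)
Move 7: P1 pit4 -> P1=[5,0,0,7,0,3](4) P2=[7,2,5,3,3,4](2)
Move 8: P2 pit1 -> P1=[5,0,0,7,0,3](4) P2=[7,0,6,4,3,4](2)

Answer: 4 2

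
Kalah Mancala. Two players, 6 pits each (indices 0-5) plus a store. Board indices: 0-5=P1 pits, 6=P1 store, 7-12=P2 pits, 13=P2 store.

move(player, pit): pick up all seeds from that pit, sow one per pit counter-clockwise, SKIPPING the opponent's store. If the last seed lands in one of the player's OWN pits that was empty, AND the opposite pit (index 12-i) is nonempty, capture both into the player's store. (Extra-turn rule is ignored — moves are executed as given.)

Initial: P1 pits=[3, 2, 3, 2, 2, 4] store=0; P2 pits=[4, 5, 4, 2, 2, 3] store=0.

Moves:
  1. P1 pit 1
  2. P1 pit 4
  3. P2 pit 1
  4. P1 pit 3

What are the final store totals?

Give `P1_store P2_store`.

Move 1: P1 pit1 -> P1=[3,0,4,3,2,4](0) P2=[4,5,4,2,2,3](0)
Move 2: P1 pit4 -> P1=[3,0,4,3,0,5](1) P2=[4,5,4,2,2,3](0)
Move 3: P2 pit1 -> P1=[3,0,4,3,0,5](1) P2=[4,0,5,3,3,4](1)
Move 4: P1 pit3 -> P1=[3,0,4,0,1,6](2) P2=[4,0,5,3,3,4](1)

Answer: 2 1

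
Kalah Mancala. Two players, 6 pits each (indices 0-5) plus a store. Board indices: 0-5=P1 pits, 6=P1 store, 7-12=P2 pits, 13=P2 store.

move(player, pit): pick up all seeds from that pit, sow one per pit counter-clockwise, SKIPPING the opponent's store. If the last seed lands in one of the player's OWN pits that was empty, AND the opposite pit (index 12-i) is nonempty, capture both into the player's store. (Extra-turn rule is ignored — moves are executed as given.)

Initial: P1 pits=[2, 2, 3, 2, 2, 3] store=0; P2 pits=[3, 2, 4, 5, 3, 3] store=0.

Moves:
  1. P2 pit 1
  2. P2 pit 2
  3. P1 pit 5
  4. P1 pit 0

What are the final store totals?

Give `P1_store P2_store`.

Answer: 1 1

Derivation:
Move 1: P2 pit1 -> P1=[2,2,3,2,2,3](0) P2=[3,0,5,6,3,3](0)
Move 2: P2 pit2 -> P1=[3,2,3,2,2,3](0) P2=[3,0,0,7,4,4](1)
Move 3: P1 pit5 -> P1=[3,2,3,2,2,0](1) P2=[4,1,0,7,4,4](1)
Move 4: P1 pit0 -> P1=[0,3,4,3,2,0](1) P2=[4,1,0,7,4,4](1)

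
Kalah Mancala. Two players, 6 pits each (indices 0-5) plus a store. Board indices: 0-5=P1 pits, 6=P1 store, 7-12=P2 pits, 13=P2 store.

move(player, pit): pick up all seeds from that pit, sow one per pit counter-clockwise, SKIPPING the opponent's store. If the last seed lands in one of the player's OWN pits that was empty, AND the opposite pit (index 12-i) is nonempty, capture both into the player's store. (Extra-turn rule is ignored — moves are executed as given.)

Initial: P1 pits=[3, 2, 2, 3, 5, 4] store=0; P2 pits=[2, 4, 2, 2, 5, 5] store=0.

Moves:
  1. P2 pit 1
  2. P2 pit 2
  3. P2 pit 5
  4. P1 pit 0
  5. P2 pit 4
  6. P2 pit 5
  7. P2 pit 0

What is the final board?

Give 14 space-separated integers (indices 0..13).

Move 1: P2 pit1 -> P1=[3,2,2,3,5,4](0) P2=[2,0,3,3,6,6](0)
Move 2: P2 pit2 -> P1=[3,2,2,3,5,4](0) P2=[2,0,0,4,7,7](0)
Move 3: P2 pit5 -> P1=[4,3,3,4,6,5](0) P2=[2,0,0,4,7,0](1)
Move 4: P1 pit0 -> P1=[0,4,4,5,7,5](0) P2=[2,0,0,4,7,0](1)
Move 5: P2 pit4 -> P1=[1,5,5,6,8,5](0) P2=[2,0,0,4,0,1](2)
Move 6: P2 pit5 -> P1=[1,5,5,6,8,5](0) P2=[2,0,0,4,0,0](3)
Move 7: P2 pit0 -> P1=[1,5,5,0,8,5](0) P2=[0,1,0,4,0,0](10)

Answer: 1 5 5 0 8 5 0 0 1 0 4 0 0 10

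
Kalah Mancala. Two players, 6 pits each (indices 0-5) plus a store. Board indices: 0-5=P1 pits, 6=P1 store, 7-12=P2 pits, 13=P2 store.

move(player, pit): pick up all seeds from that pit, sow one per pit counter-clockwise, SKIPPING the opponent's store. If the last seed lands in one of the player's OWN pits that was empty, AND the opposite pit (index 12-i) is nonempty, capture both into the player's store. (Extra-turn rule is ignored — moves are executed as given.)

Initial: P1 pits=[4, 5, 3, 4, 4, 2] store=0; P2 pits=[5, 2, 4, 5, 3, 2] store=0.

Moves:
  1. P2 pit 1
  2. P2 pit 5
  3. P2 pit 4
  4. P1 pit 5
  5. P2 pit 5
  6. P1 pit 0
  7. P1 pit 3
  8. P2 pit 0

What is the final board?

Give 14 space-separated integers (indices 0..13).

Move 1: P2 pit1 -> P1=[4,5,3,4,4,2](0) P2=[5,0,5,6,3,2](0)
Move 2: P2 pit5 -> P1=[5,5,3,4,4,2](0) P2=[5,0,5,6,3,0](1)
Move 3: P2 pit4 -> P1=[6,5,3,4,4,2](0) P2=[5,0,5,6,0,1](2)
Move 4: P1 pit5 -> P1=[6,5,3,4,4,0](1) P2=[6,0,5,6,0,1](2)
Move 5: P2 pit5 -> P1=[6,5,3,4,4,0](1) P2=[6,0,5,6,0,0](3)
Move 6: P1 pit0 -> P1=[0,6,4,5,5,1](2) P2=[6,0,5,6,0,0](3)
Move 7: P1 pit3 -> P1=[0,6,4,0,6,2](3) P2=[7,1,5,6,0,0](3)
Move 8: P2 pit0 -> P1=[1,6,4,0,6,2](3) P2=[0,2,6,7,1,1](4)

Answer: 1 6 4 0 6 2 3 0 2 6 7 1 1 4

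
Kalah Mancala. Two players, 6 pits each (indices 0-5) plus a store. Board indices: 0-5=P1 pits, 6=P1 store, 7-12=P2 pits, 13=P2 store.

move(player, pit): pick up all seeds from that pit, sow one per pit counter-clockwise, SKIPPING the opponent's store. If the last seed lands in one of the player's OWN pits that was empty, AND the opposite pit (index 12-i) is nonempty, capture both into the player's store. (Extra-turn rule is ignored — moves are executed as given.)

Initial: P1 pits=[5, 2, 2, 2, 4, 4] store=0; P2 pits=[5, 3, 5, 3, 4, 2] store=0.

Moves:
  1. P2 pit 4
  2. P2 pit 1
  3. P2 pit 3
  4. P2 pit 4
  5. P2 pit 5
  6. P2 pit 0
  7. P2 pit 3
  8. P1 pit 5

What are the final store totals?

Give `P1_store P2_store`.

Move 1: P2 pit4 -> P1=[6,3,2,2,4,4](0) P2=[5,3,5,3,0,3](1)
Move 2: P2 pit1 -> P1=[6,0,2,2,4,4](0) P2=[5,0,6,4,0,3](5)
Move 3: P2 pit3 -> P1=[7,0,2,2,4,4](0) P2=[5,0,6,0,1,4](6)
Move 4: P2 pit4 -> P1=[7,0,2,2,4,4](0) P2=[5,0,6,0,0,5](6)
Move 5: P2 pit5 -> P1=[8,1,3,3,4,4](0) P2=[5,0,6,0,0,0](7)
Move 6: P2 pit0 -> P1=[0,1,3,3,4,4](0) P2=[0,1,7,1,1,0](16)
Move 7: P2 pit3 -> P1=[0,1,3,3,4,4](0) P2=[0,1,7,0,2,0](16)
Move 8: P1 pit5 -> P1=[0,1,3,3,4,0](1) P2=[1,2,8,0,2,0](16)

Answer: 1 16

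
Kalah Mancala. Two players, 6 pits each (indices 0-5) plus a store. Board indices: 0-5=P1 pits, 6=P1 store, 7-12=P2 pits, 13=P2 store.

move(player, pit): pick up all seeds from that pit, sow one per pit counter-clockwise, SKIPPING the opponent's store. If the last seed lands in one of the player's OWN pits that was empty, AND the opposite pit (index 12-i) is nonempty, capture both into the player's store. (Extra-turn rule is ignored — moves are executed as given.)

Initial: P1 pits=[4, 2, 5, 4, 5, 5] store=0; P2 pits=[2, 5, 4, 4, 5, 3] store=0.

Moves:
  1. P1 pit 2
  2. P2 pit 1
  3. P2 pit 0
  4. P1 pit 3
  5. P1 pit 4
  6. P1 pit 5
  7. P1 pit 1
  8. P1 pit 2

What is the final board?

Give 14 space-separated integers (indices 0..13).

Move 1: P1 pit2 -> P1=[4,2,0,5,6,6](1) P2=[3,5,4,4,5,3](0)
Move 2: P2 pit1 -> P1=[4,2,0,5,6,6](1) P2=[3,0,5,5,6,4](1)
Move 3: P2 pit0 -> P1=[4,2,0,5,6,6](1) P2=[0,1,6,6,6,4](1)
Move 4: P1 pit3 -> P1=[4,2,0,0,7,7](2) P2=[1,2,6,6,6,4](1)
Move 5: P1 pit4 -> P1=[4,2,0,0,0,8](3) P2=[2,3,7,7,7,4](1)
Move 6: P1 pit5 -> P1=[5,2,0,0,0,0](4) P2=[3,4,8,8,8,5](1)
Move 7: P1 pit1 -> P1=[5,0,1,0,0,0](13) P2=[3,4,0,8,8,5](1)
Move 8: P1 pit2 -> P1=[5,0,0,1,0,0](13) P2=[3,4,0,8,8,5](1)

Answer: 5 0 0 1 0 0 13 3 4 0 8 8 5 1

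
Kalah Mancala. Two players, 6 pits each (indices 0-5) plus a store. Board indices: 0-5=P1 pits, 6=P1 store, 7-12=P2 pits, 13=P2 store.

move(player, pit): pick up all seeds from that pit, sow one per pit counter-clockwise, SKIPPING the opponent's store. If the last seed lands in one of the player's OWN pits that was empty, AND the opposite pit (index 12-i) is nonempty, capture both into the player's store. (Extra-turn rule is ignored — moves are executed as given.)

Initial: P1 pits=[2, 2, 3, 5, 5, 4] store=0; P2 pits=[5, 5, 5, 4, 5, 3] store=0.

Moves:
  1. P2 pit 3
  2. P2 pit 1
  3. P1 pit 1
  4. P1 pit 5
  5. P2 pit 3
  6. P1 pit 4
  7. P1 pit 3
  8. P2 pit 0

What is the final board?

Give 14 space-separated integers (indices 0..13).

Move 1: P2 pit3 -> P1=[3,2,3,5,5,4](0) P2=[5,5,5,0,6,4](1)
Move 2: P2 pit1 -> P1=[3,2,3,5,5,4](0) P2=[5,0,6,1,7,5](2)
Move 3: P1 pit1 -> P1=[3,0,4,6,5,4](0) P2=[5,0,6,1,7,5](2)
Move 4: P1 pit5 -> P1=[3,0,4,6,5,0](1) P2=[6,1,7,1,7,5](2)
Move 5: P2 pit3 -> P1=[3,0,4,6,5,0](1) P2=[6,1,7,0,8,5](2)
Move 6: P1 pit4 -> P1=[3,0,4,6,0,1](2) P2=[7,2,8,0,8,5](2)
Move 7: P1 pit3 -> P1=[3,0,4,0,1,2](3) P2=[8,3,9,0,8,5](2)
Move 8: P2 pit0 -> P1=[4,1,4,0,1,2](3) P2=[0,4,10,1,9,6](3)

Answer: 4 1 4 0 1 2 3 0 4 10 1 9 6 3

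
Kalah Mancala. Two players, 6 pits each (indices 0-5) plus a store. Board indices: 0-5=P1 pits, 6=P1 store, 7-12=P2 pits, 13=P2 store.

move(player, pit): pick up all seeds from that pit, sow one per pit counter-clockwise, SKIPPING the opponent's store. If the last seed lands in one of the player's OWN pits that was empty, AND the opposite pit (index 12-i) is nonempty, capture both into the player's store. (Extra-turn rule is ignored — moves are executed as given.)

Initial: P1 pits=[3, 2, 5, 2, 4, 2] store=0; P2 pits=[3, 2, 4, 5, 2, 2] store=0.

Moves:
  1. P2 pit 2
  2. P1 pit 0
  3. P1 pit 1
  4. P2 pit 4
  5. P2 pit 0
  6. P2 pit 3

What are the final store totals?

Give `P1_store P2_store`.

Move 1: P2 pit2 -> P1=[3,2,5,2,4,2](0) P2=[3,2,0,6,3,3](1)
Move 2: P1 pit0 -> P1=[0,3,6,3,4,2](0) P2=[3,2,0,6,3,3](1)
Move 3: P1 pit1 -> P1=[0,0,7,4,5,2](0) P2=[3,2,0,6,3,3](1)
Move 4: P2 pit4 -> P1=[1,0,7,4,5,2](0) P2=[3,2,0,6,0,4](2)
Move 5: P2 pit0 -> P1=[1,0,7,4,5,2](0) P2=[0,3,1,7,0,4](2)
Move 6: P2 pit3 -> P1=[2,1,8,5,5,2](0) P2=[0,3,1,0,1,5](3)

Answer: 0 3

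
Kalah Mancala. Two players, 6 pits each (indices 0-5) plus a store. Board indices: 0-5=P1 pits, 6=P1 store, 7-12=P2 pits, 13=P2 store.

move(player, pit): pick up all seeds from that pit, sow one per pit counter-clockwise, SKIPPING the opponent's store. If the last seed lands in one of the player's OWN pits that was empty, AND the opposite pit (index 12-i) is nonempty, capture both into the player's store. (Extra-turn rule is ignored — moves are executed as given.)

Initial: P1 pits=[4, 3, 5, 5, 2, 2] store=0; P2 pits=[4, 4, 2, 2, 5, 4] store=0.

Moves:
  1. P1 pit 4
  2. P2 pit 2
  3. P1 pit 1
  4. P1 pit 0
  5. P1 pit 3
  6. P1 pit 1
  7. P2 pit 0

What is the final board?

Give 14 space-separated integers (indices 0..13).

Answer: 0 0 8 0 2 4 7 0 2 2 5 7 5 0

Derivation:
Move 1: P1 pit4 -> P1=[4,3,5,5,0,3](1) P2=[4,4,2,2,5,4](0)
Move 2: P2 pit2 -> P1=[4,3,5,5,0,3](1) P2=[4,4,0,3,6,4](0)
Move 3: P1 pit1 -> P1=[4,0,6,6,0,3](6) P2=[4,0,0,3,6,4](0)
Move 4: P1 pit0 -> P1=[0,1,7,7,1,3](6) P2=[4,0,0,3,6,4](0)
Move 5: P1 pit3 -> P1=[0,1,7,0,2,4](7) P2=[5,1,1,4,6,4](0)
Move 6: P1 pit1 -> P1=[0,0,8,0,2,4](7) P2=[5,1,1,4,6,4](0)
Move 7: P2 pit0 -> P1=[0,0,8,0,2,4](7) P2=[0,2,2,5,7,5](0)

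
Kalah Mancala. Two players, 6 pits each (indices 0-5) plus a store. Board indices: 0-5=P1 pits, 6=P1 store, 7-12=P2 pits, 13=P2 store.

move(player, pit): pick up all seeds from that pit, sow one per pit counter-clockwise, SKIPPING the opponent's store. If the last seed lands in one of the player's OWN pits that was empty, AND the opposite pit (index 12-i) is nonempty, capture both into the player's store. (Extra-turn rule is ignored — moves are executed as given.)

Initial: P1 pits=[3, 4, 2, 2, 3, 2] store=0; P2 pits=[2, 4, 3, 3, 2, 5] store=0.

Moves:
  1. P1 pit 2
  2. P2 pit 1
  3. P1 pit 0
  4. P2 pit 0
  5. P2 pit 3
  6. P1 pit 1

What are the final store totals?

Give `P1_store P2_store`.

Move 1: P1 pit2 -> P1=[3,4,0,3,4,2](0) P2=[2,4,3,3,2,5](0)
Move 2: P2 pit1 -> P1=[3,4,0,3,4,2](0) P2=[2,0,4,4,3,6](0)
Move 3: P1 pit0 -> P1=[0,5,1,4,4,2](0) P2=[2,0,4,4,3,6](0)
Move 4: P2 pit0 -> P1=[0,5,1,4,4,2](0) P2=[0,1,5,4,3,6](0)
Move 5: P2 pit3 -> P1=[1,5,1,4,4,2](0) P2=[0,1,5,0,4,7](1)
Move 6: P1 pit1 -> P1=[1,0,2,5,5,3](1) P2=[0,1,5,0,4,7](1)

Answer: 1 1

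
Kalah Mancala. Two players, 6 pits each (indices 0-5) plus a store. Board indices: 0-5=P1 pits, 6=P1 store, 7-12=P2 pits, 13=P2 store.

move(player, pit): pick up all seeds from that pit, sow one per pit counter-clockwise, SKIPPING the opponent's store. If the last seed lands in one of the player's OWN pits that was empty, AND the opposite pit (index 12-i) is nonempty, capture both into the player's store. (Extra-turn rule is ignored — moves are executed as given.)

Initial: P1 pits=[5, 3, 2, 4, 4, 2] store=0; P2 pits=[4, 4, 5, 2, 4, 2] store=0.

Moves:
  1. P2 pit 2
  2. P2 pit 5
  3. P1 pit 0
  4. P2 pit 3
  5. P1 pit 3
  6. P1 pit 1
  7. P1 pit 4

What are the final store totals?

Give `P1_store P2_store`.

Answer: 4 3

Derivation:
Move 1: P2 pit2 -> P1=[6,3,2,4,4,2](0) P2=[4,4,0,3,5,3](1)
Move 2: P2 pit5 -> P1=[7,4,2,4,4,2](0) P2=[4,4,0,3,5,0](2)
Move 3: P1 pit0 -> P1=[0,5,3,5,5,3](1) P2=[5,4,0,3,5,0](2)
Move 4: P2 pit3 -> P1=[0,5,3,5,5,3](1) P2=[5,4,0,0,6,1](3)
Move 5: P1 pit3 -> P1=[0,5,3,0,6,4](2) P2=[6,5,0,0,6,1](3)
Move 6: P1 pit1 -> P1=[0,0,4,1,7,5](3) P2=[6,5,0,0,6,1](3)
Move 7: P1 pit4 -> P1=[0,0,4,1,0,6](4) P2=[7,6,1,1,7,1](3)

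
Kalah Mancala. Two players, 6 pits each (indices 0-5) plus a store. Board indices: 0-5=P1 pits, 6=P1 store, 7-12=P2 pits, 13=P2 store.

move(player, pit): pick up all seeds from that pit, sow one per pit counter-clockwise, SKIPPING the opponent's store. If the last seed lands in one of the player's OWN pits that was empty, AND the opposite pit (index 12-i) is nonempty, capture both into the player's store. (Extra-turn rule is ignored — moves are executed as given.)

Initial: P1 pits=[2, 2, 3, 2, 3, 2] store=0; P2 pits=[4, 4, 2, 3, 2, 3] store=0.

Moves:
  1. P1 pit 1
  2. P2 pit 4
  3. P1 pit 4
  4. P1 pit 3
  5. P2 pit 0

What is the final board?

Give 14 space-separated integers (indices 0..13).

Move 1: P1 pit1 -> P1=[2,0,4,3,3,2](0) P2=[4,4,2,3,2,3](0)
Move 2: P2 pit4 -> P1=[2,0,4,3,3,2](0) P2=[4,4,2,3,0,4](1)
Move 3: P1 pit4 -> P1=[2,0,4,3,0,3](1) P2=[5,4,2,3,0,4](1)
Move 4: P1 pit3 -> P1=[2,0,4,0,1,4](2) P2=[5,4,2,3,0,4](1)
Move 5: P2 pit0 -> P1=[2,0,4,0,1,4](2) P2=[0,5,3,4,1,5](1)

Answer: 2 0 4 0 1 4 2 0 5 3 4 1 5 1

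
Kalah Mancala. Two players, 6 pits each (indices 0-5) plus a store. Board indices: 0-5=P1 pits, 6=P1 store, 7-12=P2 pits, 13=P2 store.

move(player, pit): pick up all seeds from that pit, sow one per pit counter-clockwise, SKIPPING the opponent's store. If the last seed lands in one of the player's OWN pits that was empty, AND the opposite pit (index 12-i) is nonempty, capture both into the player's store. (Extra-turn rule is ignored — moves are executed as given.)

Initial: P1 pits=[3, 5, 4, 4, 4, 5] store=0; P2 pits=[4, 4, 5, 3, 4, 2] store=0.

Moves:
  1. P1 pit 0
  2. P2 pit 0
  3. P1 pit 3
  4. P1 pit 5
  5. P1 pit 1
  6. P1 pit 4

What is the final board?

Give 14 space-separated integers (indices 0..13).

Move 1: P1 pit0 -> P1=[0,6,5,5,4,5](0) P2=[4,4,5,3,4,2](0)
Move 2: P2 pit0 -> P1=[0,6,5,5,4,5](0) P2=[0,5,6,4,5,2](0)
Move 3: P1 pit3 -> P1=[0,6,5,0,5,6](1) P2=[1,6,6,4,5,2](0)
Move 4: P1 pit5 -> P1=[0,6,5,0,5,0](2) P2=[2,7,7,5,6,2](0)
Move 5: P1 pit1 -> P1=[0,0,6,1,6,1](3) P2=[3,7,7,5,6,2](0)
Move 6: P1 pit4 -> P1=[0,0,6,1,0,2](4) P2=[4,8,8,6,6,2](0)

Answer: 0 0 6 1 0 2 4 4 8 8 6 6 2 0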